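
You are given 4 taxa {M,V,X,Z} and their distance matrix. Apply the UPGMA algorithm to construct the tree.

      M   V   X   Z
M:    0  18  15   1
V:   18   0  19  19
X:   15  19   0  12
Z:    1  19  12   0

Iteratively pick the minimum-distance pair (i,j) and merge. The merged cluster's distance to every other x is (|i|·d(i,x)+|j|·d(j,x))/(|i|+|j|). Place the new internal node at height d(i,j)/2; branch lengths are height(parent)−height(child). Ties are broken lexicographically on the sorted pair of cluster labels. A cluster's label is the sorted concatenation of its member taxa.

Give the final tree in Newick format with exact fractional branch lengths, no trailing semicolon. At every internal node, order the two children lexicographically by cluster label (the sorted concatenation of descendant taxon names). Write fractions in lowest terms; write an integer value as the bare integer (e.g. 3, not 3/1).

1. join M+Z (d=1) ⇒ MZ; edges |M|=1/2, |Z|=1/2
  updated: d(MZ,V)=37/2, d(MZ,X)=27/2
2. join MZ+X (d=27/2) ⇒ MXZ; edges |MZ|=25/4, |X|=27/4
  updated: d(MXZ,V)=56/3
3. join MXZ+V (d=56/3) ⇒ MVXZ; edges |MXZ|=31/12, |V|=28/3
final tree: (((M:1/2,Z:1/2):25/4,X:27/4):31/12,V:28/3)
total length: 311/12

(((M:1/2,Z:1/2):25/4,X:27/4):31/12,V:28/3)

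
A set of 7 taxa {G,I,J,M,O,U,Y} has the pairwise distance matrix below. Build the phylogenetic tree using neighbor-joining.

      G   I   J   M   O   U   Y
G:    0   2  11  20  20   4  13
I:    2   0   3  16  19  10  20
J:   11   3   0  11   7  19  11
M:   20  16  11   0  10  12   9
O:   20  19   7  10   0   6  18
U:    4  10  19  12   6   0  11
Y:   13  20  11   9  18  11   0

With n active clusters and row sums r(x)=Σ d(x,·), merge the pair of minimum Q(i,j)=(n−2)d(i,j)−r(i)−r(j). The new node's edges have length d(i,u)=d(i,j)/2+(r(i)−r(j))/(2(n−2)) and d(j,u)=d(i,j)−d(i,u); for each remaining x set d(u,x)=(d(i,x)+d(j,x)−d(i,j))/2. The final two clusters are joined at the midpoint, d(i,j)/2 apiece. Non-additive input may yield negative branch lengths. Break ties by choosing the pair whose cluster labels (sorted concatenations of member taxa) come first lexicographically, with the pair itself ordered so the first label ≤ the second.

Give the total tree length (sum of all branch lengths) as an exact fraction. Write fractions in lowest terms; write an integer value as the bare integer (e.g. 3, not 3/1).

32

1. join G+I (d=2, Q=-130) ⇒ GI; edges |G|=1, |I|=1
  updated: d(GI,J)=6, d(GI,M)=17, d(GI,O)=37/2, d(GI,U)=6, d(GI,Y)=31/2
2. join GI+J (d=6, Q=-93) ⇒ GIJ; edges |GI|=33/8, |J|=15/8
  updated: d(GIJ,M)=11, d(GIJ,O)=39/4, d(GIJ,U)=19/2, d(GIJ,Y)=41/4
3. join O+U (d=6, Q=-257/4) ⇒ OU; edges |O|=31/8, |U|=17/8
  updated: d(GIJ,OU)=53/8, d(M,OU)=8, d(OU,Y)=23/2
4. join GIJ+OU (d=53/8, Q=-163/4) ⇒ GIJOU; edges |GIJ|=15/4, |OU|=23/8
  updated: d(GIJOU,M)=99/16, d(GIJOU,Y)=121/16
5. join GIJOU+M (d=99/16, Q=-91/4) ⇒ GIJMOU; edges |GIJOU|=19/8, |M|=61/16
  updated: d(GIJMOU,Y)=83/16
6. join GIJMOU+Y (d=83/16) ⇒ GIJMOUY; edges |GIJMOU|=83/32, |Y|=83/32
final tree: (((((G:1,I:1):33/8,J:15/8):15/4,(O:31/8,U:17/8):23/8):19/8,M:61/16):83/32,Y:83/32)
total length: 32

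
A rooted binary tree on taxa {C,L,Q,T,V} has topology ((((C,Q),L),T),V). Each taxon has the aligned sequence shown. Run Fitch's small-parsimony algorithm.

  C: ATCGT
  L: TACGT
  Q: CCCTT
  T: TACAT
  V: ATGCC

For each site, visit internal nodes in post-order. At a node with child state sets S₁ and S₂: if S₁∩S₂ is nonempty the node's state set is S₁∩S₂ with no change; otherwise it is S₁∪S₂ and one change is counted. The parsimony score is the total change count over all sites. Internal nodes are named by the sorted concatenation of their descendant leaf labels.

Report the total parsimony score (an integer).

11

CQ@0: {A} ∪ {C} = {A,C} (union, +1)
CLQ@0: {A,C} ∪ {T} = {A,C,T} (union, +1)
CLQT@0: {A,C,T} ∩ {T} = {T} (intersection, +0)
CLQTV@0: {T} ∪ {A} = {A,T} (union, +1)
CQ@1: {T} ∪ {C} = {C,T} (union, +1)
CLQ@1: {C,T} ∪ {A} = {A,C,T} (union, +1)
CLQT@1: {A,C,T} ∩ {A} = {A} (intersection, +0)
CLQTV@1: {A} ∪ {T} = {A,T} (union, +1)
CQ@2: {C} ∩ {C} = {C} (intersection, +0)
CLQ@2: {C} ∩ {C} = {C} (intersection, +0)
CLQT@2: {C} ∩ {C} = {C} (intersection, +0)
CLQTV@2: {C} ∪ {G} = {C,G} (union, +1)
CQ@3: {G} ∪ {T} = {G,T} (union, +1)
CLQ@3: {G,T} ∩ {G} = {G} (intersection, +0)
CLQT@3: {G} ∪ {A} = {A,G} (union, +1)
CLQTV@3: {A,G} ∪ {C} = {A,C,G} (union, +1)
CQ@4: {T} ∩ {T} = {T} (intersection, +0)
CLQ@4: {T} ∩ {T} = {T} (intersection, +0)
CLQT@4: {T} ∩ {T} = {T} (intersection, +0)
CLQTV@4: {T} ∪ {C} = {C,T} (union, +1)
per-site changes: [3, 3, 1, 3, 1]; total = 11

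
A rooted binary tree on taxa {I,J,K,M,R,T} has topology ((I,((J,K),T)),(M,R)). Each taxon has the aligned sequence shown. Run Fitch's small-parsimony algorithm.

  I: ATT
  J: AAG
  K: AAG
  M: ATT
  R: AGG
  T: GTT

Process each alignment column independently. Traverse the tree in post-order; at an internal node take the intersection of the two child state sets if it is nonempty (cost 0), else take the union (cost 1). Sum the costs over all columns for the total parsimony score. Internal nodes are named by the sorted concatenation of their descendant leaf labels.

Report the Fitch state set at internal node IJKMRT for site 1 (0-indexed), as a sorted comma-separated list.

T

JK@0: {A} ∩ {A} = {A} (intersection, +0)
JKT@0: {A} ∪ {G} = {A,G} (union, +1)
IJKT@0: {A} ∩ {A,G} = {A} (intersection, +0)
MR@0: {A} ∩ {A} = {A} (intersection, +0)
IJKMRT@0: {A} ∩ {A} = {A} (intersection, +0)
JK@1: {A} ∩ {A} = {A} (intersection, +0)
JKT@1: {A} ∪ {T} = {A,T} (union, +1)
IJKT@1: {T} ∩ {A,T} = {T} (intersection, +0)
MR@1: {T} ∪ {G} = {G,T} (union, +1)
IJKMRT@1: {T} ∩ {G,T} = {T} (intersection, +0)
JK@2: {G} ∩ {G} = {G} (intersection, +0)
JKT@2: {G} ∪ {T} = {G,T} (union, +1)
IJKT@2: {T} ∩ {G,T} = {T} (intersection, +0)
MR@2: {T} ∪ {G} = {G,T} (union, +1)
IJKMRT@2: {T} ∩ {G,T} = {T} (intersection, +0)
per-site changes: [1, 2, 2]; total = 5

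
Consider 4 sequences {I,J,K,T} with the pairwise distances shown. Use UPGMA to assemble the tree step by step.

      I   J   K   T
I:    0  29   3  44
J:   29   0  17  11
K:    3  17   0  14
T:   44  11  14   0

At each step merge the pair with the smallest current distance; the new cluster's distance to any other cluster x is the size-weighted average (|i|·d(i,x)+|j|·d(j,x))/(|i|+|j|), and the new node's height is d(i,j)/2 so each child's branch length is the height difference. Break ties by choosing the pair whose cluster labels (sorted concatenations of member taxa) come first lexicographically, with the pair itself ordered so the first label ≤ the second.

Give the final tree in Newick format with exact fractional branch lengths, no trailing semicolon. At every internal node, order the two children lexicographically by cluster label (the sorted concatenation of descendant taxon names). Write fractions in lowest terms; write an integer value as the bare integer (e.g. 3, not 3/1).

iteration 1: select I,K (d=3); attach at lengths (3/2, 3/2); label the merged cluster IK
  updated: d(IK,J)=23, d(IK,T)=29
iteration 2: select J,T (d=11); attach at lengths (11/2, 11/2); label the merged cluster JT
  updated: d(IK,JT)=26
iteration 3: select IK,JT (d=26); attach at lengths (23/2, 15/2); label the merged cluster IJKT
final tree: ((I:3/2,K:3/2):23/2,(J:11/2,T:11/2):15/2)
total length: 33

((I:3/2,K:3/2):23/2,(J:11/2,T:11/2):15/2)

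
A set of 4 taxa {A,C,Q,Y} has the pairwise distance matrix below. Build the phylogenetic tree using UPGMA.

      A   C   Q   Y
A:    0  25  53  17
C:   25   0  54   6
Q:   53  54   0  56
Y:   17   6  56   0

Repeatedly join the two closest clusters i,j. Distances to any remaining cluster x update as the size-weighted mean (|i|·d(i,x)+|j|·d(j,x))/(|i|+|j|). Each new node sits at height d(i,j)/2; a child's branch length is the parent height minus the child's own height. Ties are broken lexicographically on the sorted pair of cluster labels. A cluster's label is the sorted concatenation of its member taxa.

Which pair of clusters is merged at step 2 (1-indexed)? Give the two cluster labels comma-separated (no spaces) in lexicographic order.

A,CY

iteration 1: select C,Y (d=6); attach at lengths (3, 3); label the merged cluster CY
  updated: d(A,CY)=21, d(CY,Q)=55
iteration 2: select A,CY (d=21); attach at lengths (21/2, 15/2); label the merged cluster ACY
  updated: d(ACY,Q)=163/3
iteration 3: select ACY,Q (d=163/3); attach at lengths (50/3, 163/6); label the merged cluster ACQY
final tree: ((A:21/2,(C:3,Y:3):15/2):50/3,Q:163/6)
total length: 407/6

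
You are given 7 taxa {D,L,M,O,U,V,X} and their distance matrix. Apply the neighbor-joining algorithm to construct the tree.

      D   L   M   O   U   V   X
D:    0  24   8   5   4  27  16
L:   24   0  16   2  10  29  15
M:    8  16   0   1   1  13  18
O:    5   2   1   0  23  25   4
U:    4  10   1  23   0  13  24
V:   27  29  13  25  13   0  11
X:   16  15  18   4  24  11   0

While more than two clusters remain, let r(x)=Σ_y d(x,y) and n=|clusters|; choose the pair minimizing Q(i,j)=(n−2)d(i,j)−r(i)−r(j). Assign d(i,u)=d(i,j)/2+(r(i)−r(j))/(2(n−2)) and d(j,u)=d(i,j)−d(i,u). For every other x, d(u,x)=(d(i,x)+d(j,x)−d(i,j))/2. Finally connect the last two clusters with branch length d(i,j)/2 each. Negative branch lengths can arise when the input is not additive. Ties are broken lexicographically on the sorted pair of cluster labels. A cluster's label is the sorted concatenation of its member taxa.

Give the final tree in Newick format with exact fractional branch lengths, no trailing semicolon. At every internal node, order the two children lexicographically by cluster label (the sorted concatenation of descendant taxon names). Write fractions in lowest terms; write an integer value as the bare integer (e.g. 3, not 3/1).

1. join V+X (d=11, Q=-151) ⇒ VX; edges |V|=17/2, |X|=5/2
  updated: d(D,VX)=16, d(L,VX)=33/2, d(M,VX)=10, d(O,VX)=9, d(U,VX)=13
2. join L+O (d=2, Q=-201/2) ⇒ LO; edges |L|=73/16, |O|=-41/16
  updated: d(D,LO)=27/2, d(LO,M)=15/2, d(LO,U)=31/2, d(LO,VX)=47/4
3. join LO+VX (d=47/4, Q=-255/4) ⇒ LOVX; edges |LO|=131/24, |VX|=151/24
  updated: d(D,LOVX)=71/8, d(LOVX,M)=23/8, d(LOVX,U)=67/8
4. join D+U (d=4, Q=-105/4) ⇒ DU; edges |D|=31/8, |U|=1/8
  updated: d(DU,LOVX)=53/8, d(DU,M)=5/2
5. join DU+LOVX (d=53/8, Q=-12) ⇒ DLOUVX; edges |DU|=25/8, |LOVX|=7/2
  updated: d(DLOUVX,M)=-5/8
6. join DLOUVX+M (d=-5/8) ⇒ DLMOUVX; edges |DLOUVX|=-5/16, |M|=-5/16
final tree: (((D:31/8,U:1/8):25/8,((L:73/16,O:-41/16):131/24,(V:17/2,X:5/2):151/24):7/2):-5/16,M:-5/16)
total length: 139/4

(((D:31/8,U:1/8):25/8,((L:73/16,O:-41/16):131/24,(V:17/2,X:5/2):151/24):7/2):-5/16,M:-5/16)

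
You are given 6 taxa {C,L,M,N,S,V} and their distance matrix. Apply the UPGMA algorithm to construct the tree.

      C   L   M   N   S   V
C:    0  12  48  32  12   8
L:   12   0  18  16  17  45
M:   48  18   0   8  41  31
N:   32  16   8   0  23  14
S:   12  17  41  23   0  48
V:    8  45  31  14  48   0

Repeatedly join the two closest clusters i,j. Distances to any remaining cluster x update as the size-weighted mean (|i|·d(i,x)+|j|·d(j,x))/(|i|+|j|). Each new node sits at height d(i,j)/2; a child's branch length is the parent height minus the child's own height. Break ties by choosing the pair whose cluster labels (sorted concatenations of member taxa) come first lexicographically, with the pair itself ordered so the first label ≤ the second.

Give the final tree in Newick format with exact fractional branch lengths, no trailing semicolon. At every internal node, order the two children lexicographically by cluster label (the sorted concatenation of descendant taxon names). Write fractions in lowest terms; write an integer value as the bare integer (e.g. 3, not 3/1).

iteration 1: select C,V (d=8); attach at lengths (4, 4); label the merged cluster CV
  updated: d(CV,L)=57/2, d(CV,M)=79/2, d(CV,N)=23, d(CV,S)=30
iteration 2: select M,N (d=8); attach at lengths (4, 4); label the merged cluster MN
  updated: d(CV,MN)=125/4, d(L,MN)=17, d(MN,S)=32
iteration 3: select L,MN (d=17); attach at lengths (17/2, 9/2); label the merged cluster LMN
  updated: d(CV,LMN)=91/3, d(LMN,S)=27
iteration 4: select LMN,S (d=27); attach at lengths (5, 27/2); label the merged cluster LMNS
  updated: d(CV,LMNS)=121/4
iteration 5: select CV,LMNS (d=121/4); attach at lengths (89/8, 13/8); label the merged cluster CLMNSV
final tree: ((C:4,V:4):89/8,((L:17/2,(M:4,N:4):9/2):5,S:27/2):13/8)
total length: 241/4

((C:4,V:4):89/8,((L:17/2,(M:4,N:4):9/2):5,S:27/2):13/8)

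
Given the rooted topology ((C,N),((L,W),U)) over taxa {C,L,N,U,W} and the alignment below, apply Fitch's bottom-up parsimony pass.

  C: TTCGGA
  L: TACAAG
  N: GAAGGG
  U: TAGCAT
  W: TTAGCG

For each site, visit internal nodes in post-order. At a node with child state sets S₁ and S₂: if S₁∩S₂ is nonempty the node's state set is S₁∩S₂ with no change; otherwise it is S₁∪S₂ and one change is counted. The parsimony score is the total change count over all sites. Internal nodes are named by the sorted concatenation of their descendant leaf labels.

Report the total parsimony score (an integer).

CN@0: {T} ∪ {G} = {G,T} (union, +1)
LW@0: {T} ∩ {T} = {T} (intersection, +0)
LUW@0: {T} ∩ {T} = {T} (intersection, +0)
CLNUW@0: {G,T} ∩ {T} = {T} (intersection, +0)
CN@1: {T} ∪ {A} = {A,T} (union, +1)
LW@1: {A} ∪ {T} = {A,T} (union, +1)
LUW@1: {A,T} ∩ {A} = {A} (intersection, +0)
CLNUW@1: {A,T} ∩ {A} = {A} (intersection, +0)
CN@2: {C} ∪ {A} = {A,C} (union, +1)
LW@2: {C} ∪ {A} = {A,C} (union, +1)
LUW@2: {A,C} ∪ {G} = {A,C,G} (union, +1)
CLNUW@2: {A,C} ∩ {A,C,G} = {A,C} (intersection, +0)
CN@3: {G} ∩ {G} = {G} (intersection, +0)
LW@3: {A} ∪ {G} = {A,G} (union, +1)
LUW@3: {A,G} ∪ {C} = {A,C,G} (union, +1)
CLNUW@3: {G} ∩ {A,C,G} = {G} (intersection, +0)
CN@4: {G} ∩ {G} = {G} (intersection, +0)
LW@4: {A} ∪ {C} = {A,C} (union, +1)
LUW@4: {A,C} ∩ {A} = {A} (intersection, +0)
CLNUW@4: {G} ∪ {A} = {A,G} (union, +1)
CN@5: {A} ∪ {G} = {A,G} (union, +1)
LW@5: {G} ∩ {G} = {G} (intersection, +0)
LUW@5: {G} ∪ {T} = {G,T} (union, +1)
CLNUW@5: {A,G} ∩ {G,T} = {G} (intersection, +0)
per-site changes: [1, 2, 3, 2, 2, 2]; total = 12

12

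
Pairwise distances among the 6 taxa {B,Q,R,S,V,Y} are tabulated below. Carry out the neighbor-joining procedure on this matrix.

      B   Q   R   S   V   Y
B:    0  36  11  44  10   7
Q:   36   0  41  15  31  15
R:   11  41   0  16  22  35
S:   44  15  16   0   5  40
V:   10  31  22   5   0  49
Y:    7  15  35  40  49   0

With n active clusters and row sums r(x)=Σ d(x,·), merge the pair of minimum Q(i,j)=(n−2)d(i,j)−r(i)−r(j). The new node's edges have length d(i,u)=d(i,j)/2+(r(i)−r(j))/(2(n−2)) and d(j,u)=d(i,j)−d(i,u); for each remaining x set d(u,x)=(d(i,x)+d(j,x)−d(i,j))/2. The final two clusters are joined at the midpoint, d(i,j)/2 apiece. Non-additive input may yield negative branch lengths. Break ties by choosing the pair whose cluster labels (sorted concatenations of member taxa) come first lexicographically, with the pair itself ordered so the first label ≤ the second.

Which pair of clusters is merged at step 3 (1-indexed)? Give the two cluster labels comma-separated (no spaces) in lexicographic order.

1. join B+Y (d=7, Q=-226) ⇒ BY; edges |B|=-5/4, |Y|=33/4
  updated: d(BY,Q)=22, d(BY,R)=39/2, d(BY,S)=77/2, d(BY,V)=26
2. join BY+Q (d=22, Q=-149) ⇒ BQY; edges |BY|=21/2, |Q|=23/2
  updated: d(BQY,R)=77/4, d(BQY,S)=63/4, d(BQY,V)=35/2
3. join BQY+R (d=77/4, Q=-285/4) ⇒ BQRY; edges |BQY|=135/16, |R|=173/16
  updated: d(BQRY,S)=25/4, d(BQRY,V)=81/8
4. join BQRY+S (d=25/4, Q=-171/8) ⇒ BQRSY; edges |BQRY|=91/16, |S|=9/16
  updated: d(BQRSY,V)=71/16
5. join BQRSY+V (d=71/16) ⇒ BQRSVY; edges |BQRSY|=71/32, |V|=71/32
final tree: (((((B:-5/4,Y:33/4):21/2,Q:23/2):135/16,R:173/16):91/16,S:9/16):71/32,V:71/32)
total length: 943/16

BQY,R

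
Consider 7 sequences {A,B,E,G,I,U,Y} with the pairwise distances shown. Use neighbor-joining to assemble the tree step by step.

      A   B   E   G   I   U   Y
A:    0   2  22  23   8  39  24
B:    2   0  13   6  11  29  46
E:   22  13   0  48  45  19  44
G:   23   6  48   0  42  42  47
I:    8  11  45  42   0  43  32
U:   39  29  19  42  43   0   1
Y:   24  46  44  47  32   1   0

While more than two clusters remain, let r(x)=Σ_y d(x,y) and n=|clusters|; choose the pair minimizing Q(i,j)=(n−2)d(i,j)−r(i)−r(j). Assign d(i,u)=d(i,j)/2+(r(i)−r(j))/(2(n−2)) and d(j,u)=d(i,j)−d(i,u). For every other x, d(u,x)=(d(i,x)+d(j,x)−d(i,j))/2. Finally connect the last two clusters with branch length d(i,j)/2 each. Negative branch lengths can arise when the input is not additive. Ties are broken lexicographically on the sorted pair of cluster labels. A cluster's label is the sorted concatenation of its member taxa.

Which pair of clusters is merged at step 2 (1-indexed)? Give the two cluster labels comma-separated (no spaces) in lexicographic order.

1. join U+Y (d=1, Q=-362) ⇒ UY; edges |U|=-8/5, |Y|=13/5
  updated: d(A,UY)=31, d(B,UY)=37, d(E,UY)=31, d(G,UY)=44, d(I,UY)=37
2. join E+UY (d=31, Q=-215) ⇒ EUY; edges |E|=103/8, |UY|=145/8
  updated: d(A,EUY)=11, d(B,EUY)=19/2, d(EUY,G)=61/2, d(EUY,I)=51/2
3. join B+G (d=6, Q=-112) ⇒ BG; edges |B|=-55/6, |G|=91/6
  updated: d(A,BG)=19/2, d(BG,EUY)=17, d(BG,I)=47/2
4. join A+I (d=8, Q=-139/2) ⇒ AI; edges |A|=-25/8, |I|=89/8
  updated: d(AI,BG)=25/2, d(AI,EUY)=57/4
5. join AI+BG (d=25/2, Q=-175/4) ⇒ ABGI; edges |AI|=39/8, |BG|=61/8
  updated: d(ABGI,EUY)=75/8
6. join ABGI+EUY (d=75/8) ⇒ ABEGIUY; edges |ABGI|=75/16, |EUY|=75/16
final tree: (((A:-25/8,I:89/8):39/8,(B:-55/6,G:91/6):61/8):75/16,(E:103/8,(U:-8/5,Y:13/5):145/8):75/16)
total length: 543/8

E,UY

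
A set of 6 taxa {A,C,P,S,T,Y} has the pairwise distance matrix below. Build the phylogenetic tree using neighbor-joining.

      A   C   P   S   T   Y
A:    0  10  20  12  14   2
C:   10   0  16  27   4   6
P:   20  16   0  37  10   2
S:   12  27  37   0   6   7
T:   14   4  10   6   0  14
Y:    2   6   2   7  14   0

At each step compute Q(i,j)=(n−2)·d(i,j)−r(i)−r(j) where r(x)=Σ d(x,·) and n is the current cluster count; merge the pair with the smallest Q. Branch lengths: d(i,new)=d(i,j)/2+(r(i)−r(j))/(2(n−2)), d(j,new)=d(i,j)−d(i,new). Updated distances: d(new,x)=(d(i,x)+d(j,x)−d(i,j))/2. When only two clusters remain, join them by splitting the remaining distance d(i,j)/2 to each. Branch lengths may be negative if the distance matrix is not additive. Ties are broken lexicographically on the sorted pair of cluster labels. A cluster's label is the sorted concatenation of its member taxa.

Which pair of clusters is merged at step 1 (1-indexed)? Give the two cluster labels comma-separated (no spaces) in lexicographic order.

S,T

1. join S+T (d=6, Q=-113) ⇒ ST; edges |S|=65/8, |T|=-17/8
  updated: d(A,ST)=10, d(C,ST)=25/2, d(P,ST)=41/2, d(ST,Y)=15/2
2. join P+Y (d=2, Q=-70) ⇒ PY; edges |P|=47/6, |Y|=-35/6
  updated: d(A,PY)=10, d(C,PY)=10, d(PY,ST)=13
3. join A+ST (d=10, Q=-91/2) ⇒ AST; edges |A|=29/8, |ST|=51/8
  updated: d(AST,C)=25/4, d(AST,PY)=13/2
4. join AST+C (d=25/4, Q=-91/4) ⇒ ACST; edges |AST|=11/8, |C|=39/8
  updated: d(ACST,PY)=41/8
5. join ACST+PY (d=41/8) ⇒ ACPSTY; edges |ACST|=41/16, |PY|=41/16
final tree: (((A:29/8,(S:65/8,T:-17/8):51/8):11/8,C:39/8):41/16,(P:47/6,Y:-35/6):41/16)
total length: 235/8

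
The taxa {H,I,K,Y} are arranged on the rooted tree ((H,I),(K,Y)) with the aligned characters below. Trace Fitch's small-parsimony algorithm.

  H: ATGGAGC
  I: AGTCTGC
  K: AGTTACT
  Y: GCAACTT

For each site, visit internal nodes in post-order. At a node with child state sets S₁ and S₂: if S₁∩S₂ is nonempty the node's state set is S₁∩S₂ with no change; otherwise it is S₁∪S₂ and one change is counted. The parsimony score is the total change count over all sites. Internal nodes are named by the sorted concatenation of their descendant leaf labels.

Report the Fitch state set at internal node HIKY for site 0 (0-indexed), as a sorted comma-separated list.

site 0, node HI: H={A} ∩ I={A} → {A} (+0)
site 0, node KY: K={A} ∪ Y={G} → {A,G} (+1)
site 0, node HIKY: HI={A} ∩ KY={A,G} → {A} (+0)
site 1, node HI: H={T} ∪ I={G} → {G,T} (+1)
site 1, node KY: K={G} ∪ Y={C} → {C,G} (+1)
site 1, node HIKY: HI={G,T} ∩ KY={C,G} → {G} (+0)
site 2, node HI: H={G} ∪ I={T} → {G,T} (+1)
site 2, node KY: K={T} ∪ Y={A} → {A,T} (+1)
site 2, node HIKY: HI={G,T} ∩ KY={A,T} → {T} (+0)
site 3, node HI: H={G} ∪ I={C} → {C,G} (+1)
site 3, node KY: K={T} ∪ Y={A} → {A,T} (+1)
site 3, node HIKY: HI={C,G} ∪ KY={A,T} → {A,C,G,T} (+1)
site 4, node HI: H={A} ∪ I={T} → {A,T} (+1)
site 4, node KY: K={A} ∪ Y={C} → {A,C} (+1)
site 4, node HIKY: HI={A,T} ∩ KY={A,C} → {A} (+0)
site 5, node HI: H={G} ∩ I={G} → {G} (+0)
site 5, node KY: K={C} ∪ Y={T} → {C,T} (+1)
site 5, node HIKY: HI={G} ∪ KY={C,T} → {C,G,T} (+1)
site 6, node HI: H={C} ∩ I={C} → {C} (+0)
site 6, node KY: K={T} ∩ Y={T} → {T} (+0)
site 6, node HIKY: HI={C} ∪ KY={T} → {C,T} (+1)
per-site changes: [1, 2, 2, 3, 2, 2, 1]; total = 13

A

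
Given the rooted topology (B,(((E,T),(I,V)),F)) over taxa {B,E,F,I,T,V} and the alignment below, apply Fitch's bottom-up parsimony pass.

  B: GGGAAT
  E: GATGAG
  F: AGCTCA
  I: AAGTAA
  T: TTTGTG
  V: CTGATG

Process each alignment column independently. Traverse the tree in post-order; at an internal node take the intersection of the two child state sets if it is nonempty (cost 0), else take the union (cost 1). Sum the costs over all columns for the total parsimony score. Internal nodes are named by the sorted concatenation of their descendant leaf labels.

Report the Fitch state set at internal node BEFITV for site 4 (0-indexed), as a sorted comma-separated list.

[col 0] ET: children E:{G}, T:{T} ∪→ {G,T}; cost 1
[col 0] IV: children I:{A}, V:{C} ∪→ {A,C}; cost 1
[col 0] EITV: children ET:{G,T}, IV:{A,C} ∪→ {A,C,G,T}; cost 1
[col 0] EFITV: children EITV:{A,C,G,T}, F:{A} ∩→ {A}; cost 0
[col 0] BEFITV: children B:{G}, EFITV:{A} ∪→ {A,G}; cost 1
[col 1] ET: children E:{A}, T:{T} ∪→ {A,T}; cost 1
[col 1] IV: children I:{A}, V:{T} ∪→ {A,T}; cost 1
[col 1] EITV: children ET:{A,T}, IV:{A,T} ∩→ {A,T}; cost 0
[col 1] EFITV: children EITV:{A,T}, F:{G} ∪→ {A,G,T}; cost 1
[col 1] BEFITV: children B:{G}, EFITV:{A,G,T} ∩→ {G}; cost 0
[col 2] ET: children E:{T}, T:{T} ∩→ {T}; cost 0
[col 2] IV: children I:{G}, V:{G} ∩→ {G}; cost 0
[col 2] EITV: children ET:{T}, IV:{G} ∪→ {G,T}; cost 1
[col 2] EFITV: children EITV:{G,T}, F:{C} ∪→ {C,G,T}; cost 1
[col 2] BEFITV: children B:{G}, EFITV:{C,G,T} ∩→ {G}; cost 0
[col 3] ET: children E:{G}, T:{G} ∩→ {G}; cost 0
[col 3] IV: children I:{T}, V:{A} ∪→ {A,T}; cost 1
[col 3] EITV: children ET:{G}, IV:{A,T} ∪→ {A,G,T}; cost 1
[col 3] EFITV: children EITV:{A,G,T}, F:{T} ∩→ {T}; cost 0
[col 3] BEFITV: children B:{A}, EFITV:{T} ∪→ {A,T}; cost 1
[col 4] ET: children E:{A}, T:{T} ∪→ {A,T}; cost 1
[col 4] IV: children I:{A}, V:{T} ∪→ {A,T}; cost 1
[col 4] EITV: children ET:{A,T}, IV:{A,T} ∩→ {A,T}; cost 0
[col 4] EFITV: children EITV:{A,T}, F:{C} ∪→ {A,C,T}; cost 1
[col 4] BEFITV: children B:{A}, EFITV:{A,C,T} ∩→ {A}; cost 0
[col 5] ET: children E:{G}, T:{G} ∩→ {G}; cost 0
[col 5] IV: children I:{A}, V:{G} ∪→ {A,G}; cost 1
[col 5] EITV: children ET:{G}, IV:{A,G} ∩→ {G}; cost 0
[col 5] EFITV: children EITV:{G}, F:{A} ∪→ {A,G}; cost 1
[col 5] BEFITV: children B:{T}, EFITV:{A,G} ∪→ {A,G,T}; cost 1
per-site changes: [4, 3, 2, 3, 3, 3]; total = 18

A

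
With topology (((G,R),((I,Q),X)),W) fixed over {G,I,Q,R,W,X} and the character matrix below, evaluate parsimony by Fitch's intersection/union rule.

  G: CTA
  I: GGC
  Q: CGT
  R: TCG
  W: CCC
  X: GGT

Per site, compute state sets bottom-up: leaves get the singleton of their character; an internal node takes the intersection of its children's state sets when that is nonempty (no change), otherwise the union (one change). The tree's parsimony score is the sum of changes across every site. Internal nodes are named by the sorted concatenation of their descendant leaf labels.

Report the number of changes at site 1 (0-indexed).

site 0, node GR: G={C} ∪ R={T} → {C,T} (+1)
site 0, node IQ: I={G} ∪ Q={C} → {C,G} (+1)
site 0, node IQX: IQ={C,G} ∩ X={G} → {G} (+0)
site 0, node GIQRX: GR={C,T} ∪ IQX={G} → {C,G,T} (+1)
site 0, node GIQRWX: GIQRX={C,G,T} ∩ W={C} → {C} (+0)
site 1, node GR: G={T} ∪ R={C} → {C,T} (+1)
site 1, node IQ: I={G} ∩ Q={G} → {G} (+0)
site 1, node IQX: IQ={G} ∩ X={G} → {G} (+0)
site 1, node GIQRX: GR={C,T} ∪ IQX={G} → {C,G,T} (+1)
site 1, node GIQRWX: GIQRX={C,G,T} ∩ W={C} → {C} (+0)
site 2, node GR: G={A} ∪ R={G} → {A,G} (+1)
site 2, node IQ: I={C} ∪ Q={T} → {C,T} (+1)
site 2, node IQX: IQ={C,T} ∩ X={T} → {T} (+0)
site 2, node GIQRX: GR={A,G} ∪ IQX={T} → {A,G,T} (+1)
site 2, node GIQRWX: GIQRX={A,G,T} ∪ W={C} → {A,C,G,T} (+1)
per-site changes: [3, 2, 4]; total = 9

2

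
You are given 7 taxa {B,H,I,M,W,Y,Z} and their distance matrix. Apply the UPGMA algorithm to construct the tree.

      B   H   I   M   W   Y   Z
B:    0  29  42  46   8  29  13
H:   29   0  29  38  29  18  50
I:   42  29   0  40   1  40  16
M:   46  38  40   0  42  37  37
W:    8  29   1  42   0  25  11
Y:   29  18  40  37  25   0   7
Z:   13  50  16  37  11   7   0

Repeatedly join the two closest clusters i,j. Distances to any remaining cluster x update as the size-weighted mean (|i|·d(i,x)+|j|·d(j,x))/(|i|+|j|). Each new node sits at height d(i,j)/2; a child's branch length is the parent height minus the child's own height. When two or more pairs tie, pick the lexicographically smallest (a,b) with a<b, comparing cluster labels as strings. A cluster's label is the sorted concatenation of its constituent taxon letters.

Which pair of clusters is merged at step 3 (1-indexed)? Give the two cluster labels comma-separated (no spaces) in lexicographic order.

B,YZ

iteration 1: select I,W (d=1); attach at lengths (1/2, 1/2); label the merged cluster IW
  updated: d(B,IW)=25, d(H,IW)=29, d(IW,M)=41, d(IW,Y)=65/2, d(IW,Z)=27/2
iteration 2: select Y,Z (d=7); attach at lengths (7/2, 7/2); label the merged cluster YZ
  updated: d(B,YZ)=21, d(H,YZ)=34, d(IW,YZ)=23, d(M,YZ)=37
iteration 3: select B,YZ (d=21); attach at lengths (21/2, 7); label the merged cluster BYZ
  updated: d(BYZ,H)=97/3, d(BYZ,IW)=71/3, d(BYZ,M)=40
iteration 4: select BYZ,IW (d=71/3); attach at lengths (4/3, 34/3); label the merged cluster BIWYZ
  updated: d(BIWYZ,H)=31, d(BIWYZ,M)=202/5
iteration 5: select BIWYZ,H (d=31); attach at lengths (11/3, 31/2); label the merged cluster BHIWYZ
  updated: d(BHIWYZ,M)=40
iteration 6: select BHIWYZ,M (d=40); attach at lengths (9/2, 20); label the merged cluster BHIMWYZ
final tree: ((((B:21/2,(Y:7/2,Z:7/2):7):4/3,(I:1/2,W:1/2):34/3):11/3,H:31/2):9/2,M:20)
total length: 491/6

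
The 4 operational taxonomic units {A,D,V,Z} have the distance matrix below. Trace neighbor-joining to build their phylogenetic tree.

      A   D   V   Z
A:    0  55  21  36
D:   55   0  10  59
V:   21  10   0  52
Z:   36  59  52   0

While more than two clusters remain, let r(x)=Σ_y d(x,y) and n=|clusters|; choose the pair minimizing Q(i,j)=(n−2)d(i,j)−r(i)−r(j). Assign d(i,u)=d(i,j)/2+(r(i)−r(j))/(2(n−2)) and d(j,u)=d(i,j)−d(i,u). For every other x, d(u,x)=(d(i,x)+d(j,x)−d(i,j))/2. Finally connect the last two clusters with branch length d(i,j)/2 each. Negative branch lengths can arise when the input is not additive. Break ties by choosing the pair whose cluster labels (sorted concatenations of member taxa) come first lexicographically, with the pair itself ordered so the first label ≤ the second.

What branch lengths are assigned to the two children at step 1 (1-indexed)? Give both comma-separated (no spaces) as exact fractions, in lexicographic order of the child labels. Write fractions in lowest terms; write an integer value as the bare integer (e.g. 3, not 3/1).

step 1: merge (A,Z) at d=36, Q=-187; branch lengths A→37/4, Z→107/4; new cluster AZ
  updated: d(AZ,D)=39, d(AZ,V)=37/2
step 2: merge (AZ,D) at d=39, Q=-135/2; branch lengths AZ→95/4, D→61/4; new cluster ADZ
  updated: d(ADZ,V)=-21/4
step 3: merge (ADZ,V) at d=-21/4; branch lengths ADZ→-21/8, V→-21/8; new cluster ADVZ
final tree: (((A:37/4,Z:107/4):95/4,D:61/4):-21/8,V:-21/8)
total length: 279/4

37/4,107/4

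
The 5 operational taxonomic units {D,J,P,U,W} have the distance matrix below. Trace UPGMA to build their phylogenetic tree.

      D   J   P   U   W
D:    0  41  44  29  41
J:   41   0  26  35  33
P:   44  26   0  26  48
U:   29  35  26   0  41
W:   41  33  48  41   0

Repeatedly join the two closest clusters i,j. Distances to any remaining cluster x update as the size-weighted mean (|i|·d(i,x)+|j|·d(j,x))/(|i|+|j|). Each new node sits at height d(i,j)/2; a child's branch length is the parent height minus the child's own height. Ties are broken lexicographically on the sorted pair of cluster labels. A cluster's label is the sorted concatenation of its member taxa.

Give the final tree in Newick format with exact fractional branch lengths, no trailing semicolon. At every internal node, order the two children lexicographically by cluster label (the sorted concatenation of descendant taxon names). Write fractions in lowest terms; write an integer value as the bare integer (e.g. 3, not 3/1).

(((D:29/2,U:29/2):15/4,(J:13,P:13):21/4):17/8,W:163/8)

step 1: merge (J,P) at d=26; branch lengths J→13, P→13; new cluster JP
  updated: d(D,JP)=85/2, d(JP,U)=61/2, d(JP,W)=81/2
step 2: merge (D,U) at d=29; branch lengths D→29/2, U→29/2; new cluster DU
  updated: d(DU,JP)=73/2, d(DU,W)=41
step 3: merge (DU,JP) at d=73/2; branch lengths DU→15/4, JP→21/4; new cluster DJPU
  updated: d(DJPU,W)=163/4
step 4: merge (DJPU,W) at d=163/4; branch lengths DJPU→17/8, W→163/8; new cluster DJPUW
final tree: (((D:29/2,U:29/2):15/4,(J:13,P:13):21/4):17/8,W:163/8)
total length: 173/2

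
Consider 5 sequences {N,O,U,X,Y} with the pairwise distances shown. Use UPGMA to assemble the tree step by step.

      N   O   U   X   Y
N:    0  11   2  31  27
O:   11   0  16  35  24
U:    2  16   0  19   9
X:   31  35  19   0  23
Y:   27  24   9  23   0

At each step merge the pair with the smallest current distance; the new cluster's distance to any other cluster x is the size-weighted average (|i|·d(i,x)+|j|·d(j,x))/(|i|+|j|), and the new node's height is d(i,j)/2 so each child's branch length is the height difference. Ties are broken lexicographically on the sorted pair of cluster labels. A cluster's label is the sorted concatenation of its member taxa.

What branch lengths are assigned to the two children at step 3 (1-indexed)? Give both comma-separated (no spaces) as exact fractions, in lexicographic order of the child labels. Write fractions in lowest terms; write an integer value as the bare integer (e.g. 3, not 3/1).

1. join N+U (d=2) ⇒ NU; edges |N|=1, |U|=1
  updated: d(NU,O)=27/2, d(NU,X)=25, d(NU,Y)=18
2. join NU+O (d=27/2) ⇒ NOU; edges |NU|=23/4, |O|=27/4
  updated: d(NOU,X)=85/3, d(NOU,Y)=20
3. join NOU+Y (d=20) ⇒ NOUY; edges |NOU|=13/4, |Y|=10
  updated: d(NOUY,X)=27
4. join NOUY+X (d=27) ⇒ NOUXY; edges |NOUY|=7/2, |X|=27/2
final tree: ((((N:1,U:1):23/4,O:27/4):13/4,Y:10):7/2,X:27/2)
total length: 179/4

13/4,10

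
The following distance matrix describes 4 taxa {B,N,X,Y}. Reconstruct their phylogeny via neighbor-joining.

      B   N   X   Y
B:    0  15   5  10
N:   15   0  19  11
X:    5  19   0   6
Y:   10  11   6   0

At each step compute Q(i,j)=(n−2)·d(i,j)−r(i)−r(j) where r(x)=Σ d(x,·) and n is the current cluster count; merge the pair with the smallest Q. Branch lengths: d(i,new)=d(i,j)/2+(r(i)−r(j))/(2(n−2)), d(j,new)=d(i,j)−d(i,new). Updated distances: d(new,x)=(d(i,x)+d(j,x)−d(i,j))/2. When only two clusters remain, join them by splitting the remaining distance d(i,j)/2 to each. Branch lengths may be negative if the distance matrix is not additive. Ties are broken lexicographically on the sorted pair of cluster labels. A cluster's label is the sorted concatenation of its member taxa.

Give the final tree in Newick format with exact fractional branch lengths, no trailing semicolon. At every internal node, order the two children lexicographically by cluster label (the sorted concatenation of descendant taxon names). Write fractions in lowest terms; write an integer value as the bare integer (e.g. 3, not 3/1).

(((B:5/2,X:5/2):9/2,N:10):1/2,Y:1/2)

iteration 1: select B,X (d=5, Q=-50); attach at lengths (5/2, 5/2); label the merged cluster BX
  updated: d(BX,N)=29/2, d(BX,Y)=11/2
iteration 2: select BX,N (d=29/2, Q=-31); attach at lengths (9/2, 10); label the merged cluster BNX
  updated: d(BNX,Y)=1
iteration 3: select BNX,Y (d=1); attach at lengths (1/2, 1/2); label the merged cluster BNXY
final tree: (((B:5/2,X:5/2):9/2,N:10):1/2,Y:1/2)
total length: 41/2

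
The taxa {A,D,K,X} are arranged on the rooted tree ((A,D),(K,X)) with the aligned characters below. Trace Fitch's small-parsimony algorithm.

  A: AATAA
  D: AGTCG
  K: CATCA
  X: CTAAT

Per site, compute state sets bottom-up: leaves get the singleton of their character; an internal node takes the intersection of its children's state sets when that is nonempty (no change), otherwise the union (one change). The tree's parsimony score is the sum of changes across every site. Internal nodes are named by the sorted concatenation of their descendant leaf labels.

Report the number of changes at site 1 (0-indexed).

site 0, node AD: A={A} ∩ D={A} → {A} (+0)
site 0, node KX: K={C} ∩ X={C} → {C} (+0)
site 0, node ADKX: AD={A} ∪ KX={C} → {A,C} (+1)
site 1, node AD: A={A} ∪ D={G} → {A,G} (+1)
site 1, node KX: K={A} ∪ X={T} → {A,T} (+1)
site 1, node ADKX: AD={A,G} ∩ KX={A,T} → {A} (+0)
site 2, node AD: A={T} ∩ D={T} → {T} (+0)
site 2, node KX: K={T} ∪ X={A} → {A,T} (+1)
site 2, node ADKX: AD={T} ∩ KX={A,T} → {T} (+0)
site 3, node AD: A={A} ∪ D={C} → {A,C} (+1)
site 3, node KX: K={C} ∪ X={A} → {A,C} (+1)
site 3, node ADKX: AD={A,C} ∩ KX={A,C} → {A,C} (+0)
site 4, node AD: A={A} ∪ D={G} → {A,G} (+1)
site 4, node KX: K={A} ∪ X={T} → {A,T} (+1)
site 4, node ADKX: AD={A,G} ∩ KX={A,T} → {A} (+0)
per-site changes: [1, 2, 1, 2, 2]; total = 8

2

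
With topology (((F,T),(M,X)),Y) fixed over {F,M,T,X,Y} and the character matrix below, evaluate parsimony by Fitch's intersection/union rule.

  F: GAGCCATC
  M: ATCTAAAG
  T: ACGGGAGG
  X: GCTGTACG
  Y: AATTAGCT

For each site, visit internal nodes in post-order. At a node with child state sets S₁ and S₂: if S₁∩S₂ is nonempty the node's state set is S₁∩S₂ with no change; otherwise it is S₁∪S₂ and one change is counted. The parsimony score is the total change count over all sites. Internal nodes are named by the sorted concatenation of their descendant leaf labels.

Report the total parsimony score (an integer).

site 0, node FT: F={G} ∪ T={A} → {A,G} (+1)
site 0, node MX: M={A} ∪ X={G} → {A,G} (+1)
site 0, node FMTX: FT={A,G} ∩ MX={A,G} → {A,G} (+0)
site 0, node FMTXY: FMTX={A,G} ∩ Y={A} → {A} (+0)
site 1, node FT: F={A} ∪ T={C} → {A,C} (+1)
site 1, node MX: M={T} ∪ X={C} → {C,T} (+1)
site 1, node FMTX: FT={A,C} ∩ MX={C,T} → {C} (+0)
site 1, node FMTXY: FMTX={C} ∪ Y={A} → {A,C} (+1)
site 2, node FT: F={G} ∩ T={G} → {G} (+0)
site 2, node MX: M={C} ∪ X={T} → {C,T} (+1)
site 2, node FMTX: FT={G} ∪ MX={C,T} → {C,G,T} (+1)
site 2, node FMTXY: FMTX={C,G,T} ∩ Y={T} → {T} (+0)
site 3, node FT: F={C} ∪ T={G} → {C,G} (+1)
site 3, node MX: M={T} ∪ X={G} → {G,T} (+1)
site 3, node FMTX: FT={C,G} ∩ MX={G,T} → {G} (+0)
site 3, node FMTXY: FMTX={G} ∪ Y={T} → {G,T} (+1)
site 4, node FT: F={C} ∪ T={G} → {C,G} (+1)
site 4, node MX: M={A} ∪ X={T} → {A,T} (+1)
site 4, node FMTX: FT={C,G} ∪ MX={A,T} → {A,C,G,T} (+1)
site 4, node FMTXY: FMTX={A,C,G,T} ∩ Y={A} → {A} (+0)
site 5, node FT: F={A} ∩ T={A} → {A} (+0)
site 5, node MX: M={A} ∩ X={A} → {A} (+0)
site 5, node FMTX: FT={A} ∩ MX={A} → {A} (+0)
site 5, node FMTXY: FMTX={A} ∪ Y={G} → {A,G} (+1)
site 6, node FT: F={T} ∪ T={G} → {G,T} (+1)
site 6, node MX: M={A} ∪ X={C} → {A,C} (+1)
site 6, node FMTX: FT={G,T} ∪ MX={A,C} → {A,C,G,T} (+1)
site 6, node FMTXY: FMTX={A,C,G,T} ∩ Y={C} → {C} (+0)
site 7, node FT: F={C} ∪ T={G} → {C,G} (+1)
site 7, node MX: M={G} ∩ X={G} → {G} (+0)
site 7, node FMTX: FT={C,G} ∩ MX={G} → {G} (+0)
site 7, node FMTXY: FMTX={G} ∪ Y={T} → {G,T} (+1)
per-site changes: [2, 3, 2, 3, 3, 1, 3, 2]; total = 19

19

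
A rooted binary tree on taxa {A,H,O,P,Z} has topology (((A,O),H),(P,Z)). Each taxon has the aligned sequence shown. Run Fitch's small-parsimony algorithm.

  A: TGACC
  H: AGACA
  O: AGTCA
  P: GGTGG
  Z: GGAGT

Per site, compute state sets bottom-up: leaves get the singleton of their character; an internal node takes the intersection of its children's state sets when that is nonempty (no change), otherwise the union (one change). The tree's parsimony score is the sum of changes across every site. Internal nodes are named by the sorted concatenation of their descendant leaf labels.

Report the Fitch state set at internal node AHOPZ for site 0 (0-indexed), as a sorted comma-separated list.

AO@0: {T} ∪ {A} = {A,T} (union, +1)
AHO@0: {A,T} ∩ {A} = {A} (intersection, +0)
PZ@0: {G} ∩ {G} = {G} (intersection, +0)
AHOPZ@0: {A} ∪ {G} = {A,G} (union, +1)
AO@1: {G} ∩ {G} = {G} (intersection, +0)
AHO@1: {G} ∩ {G} = {G} (intersection, +0)
PZ@1: {G} ∩ {G} = {G} (intersection, +0)
AHOPZ@1: {G} ∩ {G} = {G} (intersection, +0)
AO@2: {A} ∪ {T} = {A,T} (union, +1)
AHO@2: {A,T} ∩ {A} = {A} (intersection, +0)
PZ@2: {T} ∪ {A} = {A,T} (union, +1)
AHOPZ@2: {A} ∩ {A,T} = {A} (intersection, +0)
AO@3: {C} ∩ {C} = {C} (intersection, +0)
AHO@3: {C} ∩ {C} = {C} (intersection, +0)
PZ@3: {G} ∩ {G} = {G} (intersection, +0)
AHOPZ@3: {C} ∪ {G} = {C,G} (union, +1)
AO@4: {C} ∪ {A} = {A,C} (union, +1)
AHO@4: {A,C} ∩ {A} = {A} (intersection, +0)
PZ@4: {G} ∪ {T} = {G,T} (union, +1)
AHOPZ@4: {A} ∪ {G,T} = {A,G,T} (union, +1)
per-site changes: [2, 0, 2, 1, 3]; total = 8

A,G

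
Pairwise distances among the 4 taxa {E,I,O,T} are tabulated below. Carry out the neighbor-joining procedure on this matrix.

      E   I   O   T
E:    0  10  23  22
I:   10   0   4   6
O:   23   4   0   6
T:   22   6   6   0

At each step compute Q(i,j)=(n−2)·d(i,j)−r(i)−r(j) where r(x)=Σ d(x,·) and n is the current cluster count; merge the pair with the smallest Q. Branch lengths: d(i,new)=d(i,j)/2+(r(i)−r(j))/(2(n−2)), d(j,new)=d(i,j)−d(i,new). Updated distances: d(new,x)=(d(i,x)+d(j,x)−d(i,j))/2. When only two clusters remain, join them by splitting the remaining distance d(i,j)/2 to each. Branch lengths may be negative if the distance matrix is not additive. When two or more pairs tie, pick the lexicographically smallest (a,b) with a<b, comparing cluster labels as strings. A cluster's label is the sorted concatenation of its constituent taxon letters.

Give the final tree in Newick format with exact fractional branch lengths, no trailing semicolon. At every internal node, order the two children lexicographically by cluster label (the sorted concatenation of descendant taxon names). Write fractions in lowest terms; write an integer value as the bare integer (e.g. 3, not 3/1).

(((E:55/4,I:-15/4):23/4,O:11/4):13/8,T:13/8)

1. join E+I (d=10, Q=-55) ⇒ EI; edges |E|=55/4, |I|=-15/4
  updated: d(EI,O)=17/2, d(EI,T)=9
2. join EI+O (d=17/2, Q=-47/2) ⇒ EIO; edges |EI|=23/4, |O|=11/4
  updated: d(EIO,T)=13/4
3. join EIO+T (d=13/4) ⇒ EIOT; edges |EIO|=13/8, |T|=13/8
final tree: (((E:55/4,I:-15/4):23/4,O:11/4):13/8,T:13/8)
total length: 87/4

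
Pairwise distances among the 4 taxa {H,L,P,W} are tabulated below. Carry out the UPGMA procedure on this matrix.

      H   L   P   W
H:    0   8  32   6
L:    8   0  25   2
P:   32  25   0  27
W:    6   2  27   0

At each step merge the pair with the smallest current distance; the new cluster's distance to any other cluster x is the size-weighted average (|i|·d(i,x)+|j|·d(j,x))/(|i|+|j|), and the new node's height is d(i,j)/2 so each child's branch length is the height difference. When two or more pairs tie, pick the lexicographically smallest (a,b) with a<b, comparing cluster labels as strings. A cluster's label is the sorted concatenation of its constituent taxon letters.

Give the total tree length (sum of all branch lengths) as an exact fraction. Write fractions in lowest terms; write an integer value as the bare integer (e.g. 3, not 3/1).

step 1: merge (L,W) at d=2; branch lengths L→1, W→1; new cluster LW
  updated: d(H,LW)=7, d(LW,P)=26
step 2: merge (H,LW) at d=7; branch lengths H→7/2, LW→5/2; new cluster HLW
  updated: d(HLW,P)=28
step 3: merge (HLW,P) at d=28; branch lengths HLW→21/2, P→14; new cluster HLPW
final tree: ((H:7/2,(L:1,W:1):5/2):21/2,P:14)
total length: 65/2

65/2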